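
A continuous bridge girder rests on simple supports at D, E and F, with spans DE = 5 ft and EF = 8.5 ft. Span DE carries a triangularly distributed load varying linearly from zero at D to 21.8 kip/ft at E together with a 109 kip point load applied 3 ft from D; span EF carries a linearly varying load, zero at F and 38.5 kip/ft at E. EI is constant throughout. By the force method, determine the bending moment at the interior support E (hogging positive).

M_E = 169 kip·ft

Release continuity at E by inserting a hinge; the redundant is the internal moment M_E. The primary structure is two simply-supported spans DE and EF.
End slopes at the hinge E, treating each span as simply supported:
  span DE: triangular load, peak 21.8: w₀L³/(45EI) = 60.56/EI
  span DE: point load 109 at a = 3: Pab(L + a)/(6LEI) = 174.4/EI
  span EF: triangular load, peak 38.5: w₀L³/(45EI) = 525.4/EI
  relative rotation θ_0 = (235 + 525.4)/EI = 760.4/EI
A unit hogging moment at E produces rotation L₁/(3EI) + L₂/(3EI) = 4.5/EI.
Slope continuity at E: θ_0 = M_E·4.5/EI, so M_E = 760.4/4.5 = 169 kip·ft (hogging).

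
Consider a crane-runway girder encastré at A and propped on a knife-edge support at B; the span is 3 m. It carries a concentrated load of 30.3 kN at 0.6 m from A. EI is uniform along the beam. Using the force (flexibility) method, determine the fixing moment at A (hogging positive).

M_A = 13.09 kN·m

Remove the prop at B; the released (primary) structure is a cantilever built in at A.
Free-end deflection of the primary structure under the applied loading (downward +):
  point load 30.3 at a = 0.6: Pa²(3L − a)/(6EI) = 15.27/EI
Tip deflection under a unit load at B: L³/(3EI) = 9/EI.
The prop prevents deflection at B: R_B = δ_0/δ_{BB} = 15.27/9 = 1.697 kN.
Moment equilibrium about A: M_A = Σ(load moments about A) − R_B·L = 18.18 − 1.697×3 = 13.09 kN·m.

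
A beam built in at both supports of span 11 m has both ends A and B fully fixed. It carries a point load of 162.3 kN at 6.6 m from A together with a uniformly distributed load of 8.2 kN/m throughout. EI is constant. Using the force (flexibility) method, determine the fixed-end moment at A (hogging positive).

M_A = 254.1 kN·m

Release both end moments; the primary structure is a simply-supported span AB with redundants M_A and M_B.
End rotations of the released simple span under the applied load (×1/EI):
  at A: point load 162.3 at a = 6.6: Pab(L + b)/(6LEI) = 1100/EI
  at B: point load 162.3 at a = 6.6: Pab(L + a)/(6LEI) = 1257/EI
  at A: UDL 8.2: wL³/(24EI) = 454.8/EI
  at B: UDL 8.2: wL³/(24EI) = 454.8/EI
  θ_A0 = 1555/EI,  θ_B0 = 1712/EI
Flexibility coefficients: a unit moment at one end gives L/(3EI) there and L/(6EI) at the far end, so f₁₁ = f₂₂ = 3.667/EI and f₁₂ = f₂₁ = 1.833/EI.
Compatibility — zero rotation at each built-in end:
  3.667 M_A + 1.833 M_B = 1555
  1.833 M_A + 3.667 M_B = 1712
Solving the pair gives M_A = 254.1 kN·m and M_B = 339.8 kN·m (hogging).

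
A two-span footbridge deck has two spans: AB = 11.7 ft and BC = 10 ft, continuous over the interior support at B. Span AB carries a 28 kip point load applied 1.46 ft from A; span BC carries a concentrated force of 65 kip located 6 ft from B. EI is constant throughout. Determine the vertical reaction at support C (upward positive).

Insert a hinge at B; M_B is the redundant, and each span becomes simply supported.
Rotations at B on the released spans (each span's end-slope, ×1/EI):
  span AB: point load 28 at a = 1.46: Pab(L + a)/(6LEI) = 78.47/EI
  span BC: point load 65 at a = 6: Pab(L + b)/(6LEI) = 364/EI
  relative rotation θ_0 = (78.47 + 364)/EI = 442.5/EI
A unit hogging moment at B produces rotation L₁/(3EI) + L₂/(3EI) = 7.233/EI.
Slope continuity at B: θ_0 = M_B·7.233/EI, so M_B = 442.5/7.233 = 61.17 kip·ft (hogging).
Span BC, ΣM about C: R_B^{BC}·10 = 260 + 61.17, so R_B^{BC} = 32.12 kip and R_C = 65 − 32.12 = 32.88 kip.

R_C = 32.88 kip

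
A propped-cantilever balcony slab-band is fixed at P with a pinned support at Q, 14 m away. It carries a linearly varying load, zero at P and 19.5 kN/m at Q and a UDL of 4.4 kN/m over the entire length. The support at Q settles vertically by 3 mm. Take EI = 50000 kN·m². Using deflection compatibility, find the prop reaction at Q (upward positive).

R_Q = 98.01 kN

Remove the prop at Q; the released (primary) structure is a cantilever built in at P.
Deflection at Q on the released cantilever, summing each load's contribution:
  triangular load, peak 19.5 at the free end: 11w₀L⁴/(120EI) = 68669/EI
  UDL 4.4: wL⁴/(8EI) = 21129/EI
  δ_0 = 89797/EI
Tip deflection under a unit load at Q: L³/(3EI) = 914.7/EI.
With EI = 50000 kN·m²: δ_0 = 1.7959 m and δ_{QQ} = 0.018293 m/kN.
Compatibility — the beam at Q must follow the support down by 0.003 m: δ_0 − R_Q·δ_{QQ} = 0.003, so R_Q = (1.7959 − 0.003)/0.018293 = 98.01 kN.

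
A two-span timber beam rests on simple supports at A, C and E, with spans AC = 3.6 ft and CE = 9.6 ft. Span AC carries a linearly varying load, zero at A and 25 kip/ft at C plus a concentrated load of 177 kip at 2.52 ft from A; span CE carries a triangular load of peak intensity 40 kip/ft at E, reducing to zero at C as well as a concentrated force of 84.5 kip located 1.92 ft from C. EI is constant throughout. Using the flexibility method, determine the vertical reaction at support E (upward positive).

R_E = 115.9 kip

Release continuity at C by inserting a hinge; the redundant is the internal moment M_C. The primary structure is two simply-supported spans AC and CE.
Discontinuity in slope at C on the released structure — sum the simple-span end rotations:
  span AC: triangular load, peak 25: w₀L³/(45EI) = 25.92/EI
  span AC: point load 177 at a = 2.52: Pab(L + a)/(6LEI) = 136.5/EI
  span CE: triangular load, peak 40: 7w₀L³/(360EI) = 688.1/EI
  span CE: point load 84.5 at a = 1.92: Pab(L + b)/(6LEI) = 373.8/EI
  relative rotation θ_0 = (162.4 + 1062)/EI = 1224/EI
A unit hogging moment at C produces rotation L₁/(3EI) + L₂/(3EI) = 4.4/EI.
Slope continuity at C: θ_0 = M_C·4.4/EI, so M_C = 1224/4.4 = 278.3 kip·ft (hogging).
Span CE, ΣM about E: R_C^{CE}·9.6 = 1263 + 278.3, so R_C^{CE} = 160.6 kip and R_E = 276.5 − 160.6 = 115.9 kip.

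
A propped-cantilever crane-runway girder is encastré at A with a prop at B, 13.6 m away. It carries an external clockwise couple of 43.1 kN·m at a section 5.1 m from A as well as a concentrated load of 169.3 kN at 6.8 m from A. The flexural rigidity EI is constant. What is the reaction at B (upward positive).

Release the roller at B. Primary structure: cantilever fixed at A.
Downward deflection at the released point B due to the loads:
  clockwise couple 43.1 at a = 5.1: M₀a(2L − a)/(2EI) = 2429/EI
  point load 169.3 at a = 6.8: Pa²(3L − a)/(6EI) = 44361/EI
  δ_0 = 46790/EI
Tip deflection under a unit load at B: L³/(3EI) = 838.5/EI.
The prop prevents deflection at B: R_B = δ_0/δ_{BB} = 46790/838.5 = 55.8 kN.

R_B = 55.8 kN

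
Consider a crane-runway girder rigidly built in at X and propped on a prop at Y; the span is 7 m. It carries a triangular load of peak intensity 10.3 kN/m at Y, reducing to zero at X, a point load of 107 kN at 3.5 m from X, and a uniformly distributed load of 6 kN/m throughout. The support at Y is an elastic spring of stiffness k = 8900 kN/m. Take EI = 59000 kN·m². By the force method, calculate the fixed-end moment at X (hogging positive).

Release the roller at Y. Primary structure: cantilever fixed at X.
Downward deflection at the released point Y due to the loads:
  triangular load, peak 10.3 at the free end: 11w₀L⁴/(120EI) = 2267/EI
  point load 107 at a = 3.5: Pa²(3L − a)/(6EI) = 3823/EI
  UDL 6: wL⁴/(8EI) = 1801/EI
  δ_0 = 7891/EI
Tip deflection under a unit load at Y: L³/(3EI) = 114.3/EI.
With EI = 59000 kN·m²: δ_0 = 0.13374 m and δ_{YY} = 0.001938 m/kN.
Compatibility — the spring shortens by R_Y/k under the reaction it provides: δ_0 − R_Y·δ_{YY} = R_Y/k. With 1/k = 0.000112 m/kN, R_Y = δ_0 / (δ_{YY} + 1/k) = 0.13374 / (0.001938 + 0.000112) = 65.23 kN.
Moment equilibrium about X: M_X = Σ(load moments about X) − R_Y·L = 689.7 − 65.23×7 = 233.1 kN·m.

M_X = 233.1 kN·m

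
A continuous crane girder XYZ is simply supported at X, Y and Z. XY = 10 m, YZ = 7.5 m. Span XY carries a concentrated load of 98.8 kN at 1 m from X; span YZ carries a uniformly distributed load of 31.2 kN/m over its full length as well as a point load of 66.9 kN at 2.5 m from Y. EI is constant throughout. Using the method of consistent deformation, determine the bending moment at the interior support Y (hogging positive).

Insert a hinge at Y; M_Y is the redundant, and each span becomes simply supported.
End slopes at the hinge Y, treating each span as simply supported:
  span XY: point load 98.8 at a = 1: Pab(L + a)/(6LEI) = 163/EI
  span YZ: UDL 31.2: wL³/(24EI) = 548.4/EI
  span YZ: point load 66.9 at a = 2.5: Pab(L + b)/(6LEI) = 232.3/EI
  relative rotation θ_0 = (163 + 780.7)/EI = 943.7/EI
A unit hogging moment at Y produces rotation L₁/(3EI) + L₂/(3EI) = 5.833/EI.
Slope continuity at Y: θ_0 = M_Y·5.833/EI, so M_Y = 943.7/5.833 = 161.8 kN·m (hogging).

M_Y = 161.8 kN·m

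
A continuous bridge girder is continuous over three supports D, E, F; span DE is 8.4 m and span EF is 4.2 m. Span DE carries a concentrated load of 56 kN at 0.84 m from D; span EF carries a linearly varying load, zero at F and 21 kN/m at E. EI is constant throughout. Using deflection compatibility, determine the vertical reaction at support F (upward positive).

Insert a hinge at E; M_E is the redundant, and each span becomes simply supported.
Rotations at E on the released spans (each span's end-slope, ×1/EI):
  span DE: point load 56 at a = 0.84: Pab(L + a)/(6LEI) = 65.2/EI
  span EF: triangular load, peak 21: w₀L³/(45EI) = 34.57/EI
  relative rotation θ_0 = (65.2 + 34.57)/EI = 99.77/EI
A unit hogging moment at E produces rotation L₁/(3EI) + L₂/(3EI) = 4.2/EI.
Compatibility: M_E·(L₁+L₂)/(3EI) = θ_0, giving M_E = 23.76 kN·m (hogging).
Span EF, ΣM about F: R_E^{EF}·4.2 = 123.5 + 23.76, so R_E^{EF} = 35.06 kN and R_F = 44.1 − 35.06 = 9.044 kN.

R_F = 9.044 kN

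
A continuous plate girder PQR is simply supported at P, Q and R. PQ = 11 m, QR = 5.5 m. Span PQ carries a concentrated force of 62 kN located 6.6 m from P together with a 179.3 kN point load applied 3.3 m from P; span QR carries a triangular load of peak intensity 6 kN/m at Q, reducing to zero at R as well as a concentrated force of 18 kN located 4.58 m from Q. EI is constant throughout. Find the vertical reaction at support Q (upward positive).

Release continuity at Q by inserting a hinge; the redundant is the internal moment M_Q. The primary structure is two simply-supported spans PQ and QR.
End slopes at the hinge Q, treating each span as simply supported:
  span PQ: point load 62 at a = 6.6: Pab(L + a)/(6LEI) = 480.1/EI
  span PQ: point load 179.3 at a = 3.3: Pab(L + a)/(6LEI) = 987.1/EI
  span QR: triangular load, peak 6: w₀L³/(45EI) = 22.18/EI
  span QR: point load 18 at a = 4.58: Pab(L + b)/(6LEI) = 14.76/EI
  relative rotation θ_0 = (1467 + 36.94)/EI = 1504/EI
A unit hogging moment at Q produces rotation L₁/(3EI) + L₂/(3EI) = 5.5/EI.
Compatibility: M_Q·(L₁+L₂)/(3EI) = θ_0, giving M_Q = 273.5 kN·m (hogging).
Span PQ, ΣM about P with M_Q applied at Q: R_Q^{PQ}·11 = 1001 + 273.5, so R_Q^{PQ} = 115.9 kN and R_P = 241.3 − 115.9 = 125.4 kN.
Span QR, ΣM about R: R_Q^{QR}·5.5 = 77.06 + 273.5, so R_Q^{QR} = 63.74 kN and R_R = 34.5 − 63.74 = -29.24 kN.
R_Q = 115.9 + 63.74 = 179.6 kN.

R_Q = 179.6 kN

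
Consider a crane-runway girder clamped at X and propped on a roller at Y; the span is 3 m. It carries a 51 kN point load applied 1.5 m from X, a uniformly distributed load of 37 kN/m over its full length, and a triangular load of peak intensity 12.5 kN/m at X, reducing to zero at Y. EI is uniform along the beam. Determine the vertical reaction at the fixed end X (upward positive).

R_X = 119.4 kN

Release the roller at Y. Primary structure: cantilever fixed at X.
Deflection at Y on the released cantilever, summing each load's contribution:
  point load 51 at a = 1.5: Pa²(3L − a)/(6EI) = 143.4/EI
  UDL 37: wL⁴/(8EI) = 374.6/EI
  triangular load, peak 12.5 at the fixed end: w₀L⁴/(30EI) = 33.75/EI
  δ_0 = 551.8/EI
Flexibility coefficient — unit upward force at Y: δ_{YY} = L³/(3EI) = 9/EI.
The prop prevents deflection at Y: R_Y = δ_0/δ_{YY} = 551.8/9 = 61.31 kN.
Vertical equilibrium: R_X = ΣP − R_Y = 180.8 − 61.31 = 119.4 kN.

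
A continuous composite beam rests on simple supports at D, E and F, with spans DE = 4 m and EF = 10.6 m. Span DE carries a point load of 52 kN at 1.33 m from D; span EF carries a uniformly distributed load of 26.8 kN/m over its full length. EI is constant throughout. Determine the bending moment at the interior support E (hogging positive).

M_E = 281.7 kN·m

Insert a hinge at E; M_E is the redundant, and each span becomes simply supported.
Discontinuity in slope at E on the released structure — sum the simple-span end rotations:
  span DE: point load 52 at a = 1.33: Pab(L + a)/(6LEI) = 41.01/EI
  span EF: UDL 26.8: wL³/(24EI) = 1330/EI
  relative rotation θ_0 = (41.01 + 1330)/EI = 1371/EI
A unit hogging moment at E produces rotation L₁/(3EI) + L₂/(3EI) = 4.867/EI.
Slope continuity at E: θ_0 = M_E·4.867/EI, so M_E = 1371/4.867 = 281.7 kN·m (hogging).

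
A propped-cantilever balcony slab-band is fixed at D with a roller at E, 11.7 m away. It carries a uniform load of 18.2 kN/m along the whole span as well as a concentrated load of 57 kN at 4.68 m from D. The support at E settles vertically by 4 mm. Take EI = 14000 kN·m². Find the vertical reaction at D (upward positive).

R_D = 178.3 kN

Release the roller at E. Primary structure: cantilever fixed at D.
Downward deflection at the released point E due to the loads:
  UDL 18.2: wL⁴/(8EI) = 42631/EI
  point load 57 at a = 4.68: Pa²(3L − a)/(6EI) = 6330/EI
  δ_0 = 48961/EI
Tip deflection under a unit load at E: L³/(3EI) = 533.9/EI.
With EI = 14000 kN·m²: δ_0 = 3.4972 m and δ_{EE} = 0.038134 m/kN.
Compatibility — the beam at E must follow the support down by 0.004 m: δ_0 − R_E·δ_{EE} = 0.004, so R_E = (3.4972 − 0.004)/0.038134 = 91.6 kN.
Vertical equilibrium: R_D = ΣP − R_E = 269.9 − 91.6 = 178.3 kN.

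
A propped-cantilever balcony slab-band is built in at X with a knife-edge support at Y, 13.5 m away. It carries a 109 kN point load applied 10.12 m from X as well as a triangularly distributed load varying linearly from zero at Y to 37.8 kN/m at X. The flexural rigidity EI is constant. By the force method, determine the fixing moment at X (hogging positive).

M_X = 631.9 kN·m

Take the reaction at Y as the redundant and release it; the primary structure is a cantilever fixed at X.
Deflection at Y on the released cantilever, summing each load's contribution:
  point load 109 at a = 10.12: Pa²(3L − a)/(6EI) = 56523/EI
  triangular load, peak 37.8 at the fixed end: w₀L⁴/(30EI) = 41851/EI
  δ_0 = 98374/EI
Flexibility coefficient — unit upward force at Y: δ_{YY} = L³/(3EI) = 820.1/EI.
The prop prevents deflection at Y: R_Y = δ_0/δ_{YY} = 98374/820.1 = 119.9 kN.
Moment equilibrium about X: M_X = Σ(load moments about X) − R_Y·L = 2251 − 119.9×13.5 = 631.9 kN·m.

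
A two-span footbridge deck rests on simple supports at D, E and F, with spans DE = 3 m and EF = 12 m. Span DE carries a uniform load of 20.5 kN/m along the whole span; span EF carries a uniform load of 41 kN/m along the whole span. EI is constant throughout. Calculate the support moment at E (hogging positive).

M_E = 595 kN·m

Take M_E as the redundant. Released structure: two simple spans DE and EF with a hinge at E.
Discontinuity in slope at E on the released structure — sum the simple-span end rotations:
  span DE: UDL 20.5: wL³/(24EI) = 23.06/EI
  span EF: UDL 41: wL³/(24EI) = 2952/EI
  relative rotation θ_0 = (23.06 + 2952)/EI = 2975/EI
A unit hogging moment at E produces rotation L₁/(3EI) + L₂/(3EI) = 5/EI.
Slope continuity at E: θ_0 = M_E·5/EI, so M_E = 2975/5 = 595 kN·m (hogging).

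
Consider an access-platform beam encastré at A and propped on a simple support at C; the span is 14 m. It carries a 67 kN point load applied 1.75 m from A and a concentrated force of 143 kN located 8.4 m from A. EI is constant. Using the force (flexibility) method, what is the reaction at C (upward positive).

Remove the prop at C; the released (primary) structure is a cantilever built in at A.
Deflection at C on the released cantilever, summing each load's contribution:
  point load 67 at a = 1.75: Pa²(3L − a)/(6EI) = 1376/EI
  point load 143 at a = 8.4: Pa²(3L − a)/(6EI) = 56504/EI
  δ_0 = 57881/EI
Tip deflection under a unit load at C: L³/(3EI) = 914.7/EI.
Compatibility at C: δ_0 − R_C·δ_{CC} = 0, so R_C = 57881/914.7 = 63.28 kN.

R_C = 63.28 kN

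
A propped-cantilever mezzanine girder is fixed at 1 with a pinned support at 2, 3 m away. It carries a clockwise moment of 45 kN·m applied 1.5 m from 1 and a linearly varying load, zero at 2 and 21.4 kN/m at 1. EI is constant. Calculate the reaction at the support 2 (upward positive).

R_2 = 23.3 kN

Remove the prop at 2; the released (primary) structure is a cantilever built in at 1.
Downward deflection at the released point 2 due to the loads:
  clockwise couple 45 at a = 1.5: M₀a(2L − a)/(2EI) = 151.9/EI
  triangular load, peak 21.4 at the fixed end: w₀L⁴/(30EI) = 57.78/EI
  δ_0 = 209.7/EI
Flexibility coefficient — unit upward force at 2: δ_{22} = L³/(3EI) = 9/EI.
The prop prevents deflection at 2: R_2 = δ_0/δ_{22} = 209.7/9 = 23.3 kN.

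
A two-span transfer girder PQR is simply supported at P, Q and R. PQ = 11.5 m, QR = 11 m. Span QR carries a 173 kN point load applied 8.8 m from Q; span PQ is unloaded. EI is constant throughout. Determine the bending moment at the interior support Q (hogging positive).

M_Q = 89.31 kN·m

Release continuity at Q by inserting a hinge; the redundant is the internal moment M_Q. The primary structure is two simply-supported spans PQ and QR.
Rotations at Q on the released spans (each span's end-slope, ×1/EI):
  span QR: point load 173 at a = 8.8: Pab(L + b)/(6LEI) = 669.9/EI
  relative rotation θ_0 = (0 + 669.9)/EI = 669.9/EI
A unit hogging moment at Q produces rotation L₁/(3EI) + L₂/(3EI) = 7.5/EI.
Slope continuity at Q: θ_0 = M_Q·7.5/EI, so M_Q = 669.9/7.5 = 89.31 kN·m (hogging).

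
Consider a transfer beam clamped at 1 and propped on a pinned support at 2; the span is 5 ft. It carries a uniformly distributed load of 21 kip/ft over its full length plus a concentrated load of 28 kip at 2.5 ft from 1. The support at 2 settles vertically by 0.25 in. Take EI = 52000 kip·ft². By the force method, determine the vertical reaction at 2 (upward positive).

Release the roller at 2. Primary structure: cantilever fixed at 1.
Free-end deflection of the primary structure under the applied loading (downward +):
  UDL 21: wL⁴/(8EI) = 1641/EI
  point load 28 at a = 2.5: Pa²(3L − a)/(6EI) = 364.6/EI
  δ_0 = 2005/EI
Flexibility coefficient — unit upward force at 2: δ_{22} = L³/(3EI) = 41.67/EI.
With EI = 52000 kip·ft²: δ_0 = 0.038562 ft and δ_{22} = 0.000801 ft/kip.
Compatibility — the beam at 2 must follow the support down by 0.02083 ft: δ_0 − R_2·δ_{22} = 0.02083, so R_2 = (0.038562 − 0.02083)/0.000801 = 22.13 kip.

R_2 = 22.13 kip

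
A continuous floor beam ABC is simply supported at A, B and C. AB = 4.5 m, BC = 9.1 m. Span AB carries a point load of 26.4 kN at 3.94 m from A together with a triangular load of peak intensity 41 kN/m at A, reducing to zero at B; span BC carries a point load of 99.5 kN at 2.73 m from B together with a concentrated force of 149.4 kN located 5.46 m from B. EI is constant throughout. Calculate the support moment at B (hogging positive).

M_B = 281 kN·m

Insert a hinge at B; M_B is the redundant, and each span becomes simply supported.
Discontinuity in slope at B on the released structure — sum the simple-span end rotations:
  span AB: point load 26.4 at a = 3.94: Pab(L + a)/(6LEI) = 18.21/EI
  span AB: triangular load, peak 41: 7w₀L³/(360EI) = 72.65/EI
  span BC: point load 99.5 at a = 2.73: Pab(L + b)/(6LEI) = 490.3/EI
  span BC: point load 149.4 at a = 5.46: Pab(L + b)/(6LEI) = 692.8/EI
  relative rotation θ_0 = (90.86 + 1183)/EI = 1274/EI
A unit hogging moment at B produces rotation L₁/(3EI) + L₂/(3EI) = 4.533/EI.
Compatibility: M_B·(L₁+L₂)/(3EI) = θ_0, giving M_B = 281 kN·m (hogging).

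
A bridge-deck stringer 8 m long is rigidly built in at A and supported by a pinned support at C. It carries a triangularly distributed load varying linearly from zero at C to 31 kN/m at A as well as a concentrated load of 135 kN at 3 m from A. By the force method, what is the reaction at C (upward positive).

Choose R_C as the redundant. The primary structure is the cantilever fixed at A.
Downward deflection at the released point C due to the loads:
  triangular load, peak 31 at the fixed end: w₀L⁴/(30EI) = 4233/EI
  point load 135 at a = 3: Pa²(3L − a)/(6EI) = 4252/EI
  δ_0 = 8485/EI
Tip deflection under a unit load at C: L³/(3EI) = 170.7/EI.
The prop prevents deflection at C: R_C = δ_0/δ_{CC} = 8485/170.7 = 49.72 kN.

R_C = 49.72 kN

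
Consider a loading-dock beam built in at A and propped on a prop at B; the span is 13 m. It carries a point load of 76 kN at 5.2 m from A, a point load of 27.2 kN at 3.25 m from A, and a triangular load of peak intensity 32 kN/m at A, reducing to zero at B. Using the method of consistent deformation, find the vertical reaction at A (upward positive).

R_A = 251.5 kN

Release the roller at B. Primary structure: cantilever fixed at A.
Downward deflection at the released point B due to the loads:
  point load 76 at a = 5.2: Pa²(3L − a)/(6EI) = 11577/EI
  point load 27.2 at a = 3.25: Pa²(3L − a)/(6EI) = 1712/EI
  triangular load, peak 32 at the fixed end: w₀L⁴/(30EI) = 30465/EI
  δ_0 = 43754/EI
Tip deflection under a unit load at B: L³/(3EI) = 732.3/EI.
Compatibility at B: δ_0 − R_B·δ_{BB} = 0, so R_B = 43754/732.3 = 59.75 kN.
Vertical equilibrium: R_A = ΣP − R_B = 311.2 − 59.75 = 251.5 kN.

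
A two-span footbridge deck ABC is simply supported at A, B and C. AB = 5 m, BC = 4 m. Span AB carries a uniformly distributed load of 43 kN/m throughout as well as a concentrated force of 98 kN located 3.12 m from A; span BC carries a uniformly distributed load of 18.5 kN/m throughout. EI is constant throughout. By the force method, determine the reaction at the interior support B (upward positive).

R_B = 270 kN

Take M_B as the redundant. Released structure: two simple spans AB and BC with a hinge at B.
End slopes at the hinge B, treating each span as simply supported:
  span AB: UDL 43: wL³/(24EI) = 224/EI
  span AB: point load 98 at a = 3.12: Pab(L + a)/(6LEI) = 155.6/EI
  span BC: UDL 18.5: wL³/(24EI) = 49.33/EI
  relative rotation θ_0 = (379.5 + 49.33)/EI = 428.9/EI
A unit hogging moment at B produces rotation L₁/(3EI) + L₂/(3EI) = 3/EI.
Compatibility: M_B·(L₁+L₂)/(3EI) = θ_0, giving M_B = 143 kN·m (hogging).
Span AB, ΣM about A with M_B applied at B: R_B^{AB}·5 = 843.3 + 143, so R_B^{AB} = 197.2 kN and R_A = 313 − 197.2 = 115.8 kN.
Span BC, ΣM about C: R_B^{BC}·4 = 148 + 143, so R_B^{BC} = 72.74 kN and R_C = 74 − 72.74 = 1.26 kN.
R_B = 197.2 + 72.74 = 270 kN.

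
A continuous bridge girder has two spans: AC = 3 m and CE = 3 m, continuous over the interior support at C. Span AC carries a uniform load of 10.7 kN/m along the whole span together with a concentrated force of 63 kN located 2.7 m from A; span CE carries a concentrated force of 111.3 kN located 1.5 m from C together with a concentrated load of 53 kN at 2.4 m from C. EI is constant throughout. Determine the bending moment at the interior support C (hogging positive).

M_C = 53.03 kN·m

Release continuity at C by inserting a hinge; the redundant is the internal moment M_C. The primary structure is two simply-supported spans AC and CE.
Discontinuity in slope at C on the released structure — sum the simple-span end rotations:
  span AC: UDL 10.7: wL³/(24EI) = 12.04/EI
  span AC: point load 63 at a = 2.7: Pab(L + a)/(6LEI) = 16.16/EI
  span CE: point load 111.3 at a = 1.5: Pab(L + b)/(6LEI) = 62.61/EI
  span CE: point load 53 at a = 2.4: Pab(L + b)/(6LEI) = 15.26/EI
  relative rotation θ_0 = (28.2 + 77.87)/EI = 106.1/EI
A unit hogging moment at C produces rotation L₁/(3EI) + L₂/(3EI) = 2/EI.
Slope continuity at C: θ_0 = M_C·2/EI, so M_C = 106.1/2 = 53.03 kN·m (hogging).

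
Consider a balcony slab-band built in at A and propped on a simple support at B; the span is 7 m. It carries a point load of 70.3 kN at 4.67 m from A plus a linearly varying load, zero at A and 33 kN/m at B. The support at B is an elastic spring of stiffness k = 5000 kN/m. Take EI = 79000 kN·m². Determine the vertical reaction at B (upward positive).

Release the roller at B. Primary structure: cantilever fixed at A.
Deflection at B on the released cantilever, summing each load's contribution:
  point load 70.3 at a = 4.67: Pa²(3L − a)/(6EI) = 4173/EI
  triangular load, peak 33 at the free end: 11w₀L⁴/(120EI) = 7263/EI
  δ_0 = 11436/EI
Tip deflection under a unit load at B: L³/(3EI) = 114.3/EI.
With EI = 79000 kN·m²: δ_0 = 0.14476 m and δ_{BB} = 0.001447 m/kN.
Compatibility — the spring shortens by R_B/k under the reaction it provides: δ_0 − R_B·δ_{BB} = R_B/k. With 1/k = 0.0002 m/kN, R_B = δ_0 / (δ_{BB} + 1/k) = 0.14476 / (0.001447 + 0.0002) = 87.88 kN.

R_B = 87.88 kN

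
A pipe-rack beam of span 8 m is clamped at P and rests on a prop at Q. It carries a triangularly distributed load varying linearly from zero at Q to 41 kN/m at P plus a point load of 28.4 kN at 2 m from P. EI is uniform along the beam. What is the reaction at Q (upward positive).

R_Q = 35.24 kN

Choose R_Q as the redundant. The primary structure is the cantilever fixed at P.
Deflection at Q on the released cantilever, summing each load's contribution:
  triangular load, peak 41 at the fixed end: w₀L⁴/(30EI) = 5598/EI
  point load 28.4 at a = 2: Pa²(3L − a)/(6EI) = 416.5/EI
  δ_0 = 6014/EI
Flexibility coefficient — unit upward force at Q: δ_{QQ} = L³/(3EI) = 170.7/EI.
Compatibility at Q: δ_0 − R_Q·δ_{QQ} = 0, so R_Q = 6014/170.7 = 35.24 kN.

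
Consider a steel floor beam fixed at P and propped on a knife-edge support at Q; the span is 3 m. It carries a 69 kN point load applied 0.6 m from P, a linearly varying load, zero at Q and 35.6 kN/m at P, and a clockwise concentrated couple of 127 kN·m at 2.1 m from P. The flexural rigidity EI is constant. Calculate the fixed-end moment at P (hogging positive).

Remove the prop at Q; the released (primary) structure is a cantilever built in at P.
Primary-structure tip deflection at Q by superposition:
  point load 69 at a = 0.6: Pa²(3L − a)/(6EI) = 34.78/EI
  triangular load, peak 35.6 at the fixed end: w₀L⁴/(30EI) = 96.12/EI
  clockwise couple 127 at a = 2.1: M₀a(2L − a)/(2EI) = 520.1/EI
  δ_0 = 651/EI
Flexibility coefficient — unit upward force at Q: δ_{QQ} = L³/(3EI) = 9/EI.
The prop prevents deflection at Q: R_Q = δ_0/δ_{QQ} = 651/9 = 72.33 kN.
Moment equilibrium about P: M_P = Σ(load moments about P) − R_Q·L = 221.8 − 72.33×3 = 4.813 kN·m.

M_P = 4.813 kN·m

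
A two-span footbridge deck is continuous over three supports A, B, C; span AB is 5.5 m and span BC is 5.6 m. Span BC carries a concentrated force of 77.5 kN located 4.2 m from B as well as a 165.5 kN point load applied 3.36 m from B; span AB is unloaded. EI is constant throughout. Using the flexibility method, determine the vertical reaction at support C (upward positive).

R_C = 138.8 kN

Take M_B as the redundant. Released structure: two simple spans AB and BC with a hinge at B.
Rotations at B on the released spans (each span's end-slope, ×1/EI):
  span BC: point load 77.5 at a = 4.2: Pab(L + b)/(6LEI) = 94.94/EI
  span BC: point load 165.5 at a = 3.36: Pab(L + b)/(6LEI) = 290.6/EI
  relative rotation θ_0 = (0 + 385.6)/EI = 385.6/EI
A unit hogging moment at B produces rotation L₁/(3EI) + L₂/(3EI) = 3.7/EI.
Compatibility: M_B·(L₁+L₂)/(3EI) = θ_0, giving M_B = 104.2 kN·m (hogging).
Span BC, ΣM about C: R_B^{BC}·5.6 = 479.2 + 104.2, so R_B^{BC} = 104.2 kN and R_C = 243 − 104.2 = 138.8 kN.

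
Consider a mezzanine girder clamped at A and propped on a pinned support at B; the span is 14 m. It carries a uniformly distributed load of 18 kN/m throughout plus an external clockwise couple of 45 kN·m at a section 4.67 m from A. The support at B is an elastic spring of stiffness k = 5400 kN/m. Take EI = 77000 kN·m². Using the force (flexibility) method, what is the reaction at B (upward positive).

R_B = 95.69 kN

Take the reaction at B as the redundant and release it; the primary structure is a cantilever fixed at A.
Downward deflection at the released point B due to the loads:
  UDL 18: wL⁴/(8EI) = 86436/EI
  clockwise couple 45 at a = 4.67: M₀a(2L − a)/(2EI) = 2451/EI
  δ_0 = 88887/EI
Tip deflection under a unit load at B: L³/(3EI) = 914.7/EI.
With EI = 77000 kN·m²: δ_0 = 1.1544 m and δ_{BB} = 0.011879 m/kN.
Compatibility — the spring shortens by R_B/k under the reaction it provides: δ_0 − R_B·δ_{BB} = R_B/k. With 1/k = 0.000185 m/kN, R_B = δ_0 / (δ_{BB} + 1/k) = 1.1544 / (0.011879 + 0.000185) = 95.69 kN.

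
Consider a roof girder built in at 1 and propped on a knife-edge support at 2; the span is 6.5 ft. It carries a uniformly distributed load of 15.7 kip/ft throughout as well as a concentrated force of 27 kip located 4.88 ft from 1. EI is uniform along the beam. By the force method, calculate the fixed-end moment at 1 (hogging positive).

M_1 = 103.4 kip·ft

Take the reaction at 2 as the redundant and release it; the primary structure is a cantilever fixed at 1.
Downward deflection at the released point 2 due to the loads:
  UDL 15.7: wL⁴/(8EI) = 3503/EI
  point load 27 at a = 4.88: Pa²(3L − a)/(6EI) = 1567/EI
  δ_0 = 5070/EI
Flexibility coefficient — unit upward force at 2: δ_{22} = L³/(3EI) = 91.54/EI.
The prop prevents deflection at 2: R_2 = δ_0/δ_{22} = 5070/91.54 = 55.38 kip.
Moment equilibrium about 1: M_1 = Σ(load moments about 1) − R_2·L = 463.4 − 55.38×6.5 = 103.4 kip·ft.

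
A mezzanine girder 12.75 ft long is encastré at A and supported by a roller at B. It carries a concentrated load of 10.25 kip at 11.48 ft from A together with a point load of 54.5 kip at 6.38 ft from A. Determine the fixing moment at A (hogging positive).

M_A = 136.7 kip·ft

Take the reaction at B as the redundant and release it; the primary structure is a cantilever fixed at A.
Downward deflection at the released point B due to the loads:
  point load 10.25 at a = 11.48: Pa²(3L − a)/(6EI) = 6027/EI
  point load 54.5 at a = 6.38: Pa²(3L − a)/(6EI) = 11783/EI
  δ_0 = 17810/EI
Flexibility coefficient — unit upward force at B: δ_{BB} = L³/(3EI) = 690.9/EI.
The prop prevents deflection at B: R_B = δ_0/δ_{BB} = 17810/690.9 = 25.78 kip.
Moment equilibrium about A: M_A = Σ(load moments about A) − R_B·L = 465.4 − 25.78×12.75 = 136.7 kip·ft.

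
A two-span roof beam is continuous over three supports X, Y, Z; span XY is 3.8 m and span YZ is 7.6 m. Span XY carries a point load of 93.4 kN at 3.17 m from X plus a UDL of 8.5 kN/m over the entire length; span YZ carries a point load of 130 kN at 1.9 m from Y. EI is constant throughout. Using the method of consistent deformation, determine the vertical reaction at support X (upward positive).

R_X = -2.098 kN

Insert a hinge at Y; M_Y is the redundant, and each span becomes simply supported.
Discontinuity in slope at Y on the released structure — sum the simple-span end rotations:
  span XY: point load 93.4 at a = 3.17: Pab(L + a)/(6LEI) = 57.02/EI
  span XY: UDL 8.5: wL³/(24EI) = 19.43/EI
  span YZ: point load 130 at a = 1.9: Pab(L + b)/(6LEI) = 410.6/EI
  relative rotation θ_0 = (76.46 + 410.6)/EI = 487.1/EI
A unit hogging moment at Y produces rotation L₁/(3EI) + L₂/(3EI) = 3.8/EI.
Slope continuity at Y: θ_0 = M_Y·3.8/EI, so M_Y = 487.1/3.8 = 128.2 kN·m (hogging).
Span XY, ΣM about X with M_Y applied at Y: R_Y^{XY}·3.8 = 357.4 + 128.2, so R_Y^{XY} = 127.8 kN and R_X = 125.7 − 127.8 = -2.098 kN.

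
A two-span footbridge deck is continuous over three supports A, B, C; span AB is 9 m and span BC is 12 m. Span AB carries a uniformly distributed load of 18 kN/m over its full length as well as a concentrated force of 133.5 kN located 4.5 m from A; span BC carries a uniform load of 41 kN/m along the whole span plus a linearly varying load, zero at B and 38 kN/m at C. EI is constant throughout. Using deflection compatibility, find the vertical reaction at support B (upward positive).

Take M_B as the redundant. Released structure: two simple spans AB and BC with a hinge at B.
Rotations at B on the released spans (each span's end-slope, ×1/EI):
  span AB: UDL 18: wL³/(24EI) = 546.8/EI
  span AB: point load 133.5 at a = 4.5: Pab(L + a)/(6LEI) = 675.8/EI
  span BC: UDL 41: wL³/(24EI) = 2952/EI
  span BC: triangular load, peak 38: 7w₀L³/(360EI) = 1277/EI
  relative rotation θ_0 = (1223 + 4229)/EI = 5451/EI
A unit hogging moment at B produces rotation L₁/(3EI) + L₂/(3EI) = 7/EI.
Slope continuity at B: θ_0 = M_B·7/EI, so M_B = 5451/7 = 778.8 kN·m (hogging).
Span AB, ΣM about A with M_B applied at B: R_B^{AB}·9 = 1330 + 778.8, so R_B^{AB} = 234.3 kN and R_A = 295.5 − 234.3 = 61.22 kN.
Span BC, ΣM about C: R_B^{BC}·12 = 3864 + 778.8, so R_B^{BC} = 386.9 kN and R_C = 720 − 386.9 = 333.1 kN.
R_B = 234.3 + 386.9 = 621.2 kN.

R_B = 621.2 kN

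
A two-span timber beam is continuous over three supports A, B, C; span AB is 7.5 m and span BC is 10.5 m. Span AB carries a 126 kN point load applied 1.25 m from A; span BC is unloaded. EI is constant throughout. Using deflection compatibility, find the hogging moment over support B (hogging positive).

Take M_B as the redundant. Released structure: two simple spans AB and BC with a hinge at B.
Rotations at B on the released spans (each span's end-slope, ×1/EI):
  span AB: point load 126 at a = 1.25: Pab(L + a)/(6LEI) = 191.4/EI
  relative rotation θ_0 = (191.4 + 0)/EI = 191.4/EI
A unit hogging moment at B produces rotation L₁/(3EI) + L₂/(3EI) = 6/EI.
Compatibility: M_B·(L₁+L₂)/(3EI) = θ_0, giving M_B = 31.9 kN·m (hogging).

M_B = 31.9 kN·m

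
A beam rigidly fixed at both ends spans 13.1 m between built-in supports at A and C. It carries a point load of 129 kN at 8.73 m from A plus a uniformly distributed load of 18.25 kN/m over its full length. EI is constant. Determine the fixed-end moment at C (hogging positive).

Take the two fixed-end moments M_A, M_C as redundants; the released structure is the simple span AC.
End rotations of the released simple span under the applied load (×1/EI):
  at A: point load 129 at a = 8.73: Pab(L + b)/(6LEI) = 1094/EI
  at C: point load 129 at a = 8.73: Pab(L + a)/(6LEI) = 1367/EI
  at A: UDL 18.25: wL³/(24EI) = 1709/EI
  at C: UDL 18.25: wL³/(24EI) = 1709/EI
  θ_A0 = 2803/EI,  θ_C0 = 3076/EI
Flexibility coefficients: a unit moment at one end gives L/(3EI) there and L/(6EI) at the far end, so f₁₁ = f₂₂ = 4.367/EI and f₁₂ = f₂₁ = 2.183/EI.
Compatibility — zero rotation at each built-in end:
  4.367 M_A + 2.183 M_C = 2803
  2.183 M_A + 4.367 M_C = 3076
Solving the pair gives M_A = 386.3 kN·m and M_C = 511.3 kN·m (hogging).

M_C = 511.3 kN·m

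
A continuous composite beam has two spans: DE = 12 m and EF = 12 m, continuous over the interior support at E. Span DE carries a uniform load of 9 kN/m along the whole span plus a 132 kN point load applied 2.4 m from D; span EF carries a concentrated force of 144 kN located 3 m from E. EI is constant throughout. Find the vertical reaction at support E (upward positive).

R_E = 238.2 kN

Release continuity at E by inserting a hinge; the redundant is the internal moment M_E. The primary structure is two simply-supported spans DE and EF.
End slopes at the hinge E, treating each span as simply supported:
  span DE: UDL 9: wL³/(24EI) = 648/EI
  span DE: point load 132 at a = 2.4: Pab(L + a)/(6LEI) = 608.3/EI
  span EF: point load 144 at a = 3: Pab(L + b)/(6LEI) = 1134/EI
  relative rotation θ_0 = (1256 + 1134)/EI = 2390/EI
A unit hogging moment at E produces rotation L₁/(3EI) + L₂/(3EI) = 8/EI.
Slope continuity at E: θ_0 = M_E·8/EI, so M_E = 2390/8 = 298.8 kN·m (hogging).
Span DE, ΣM about D with M_E applied at E: R_E^{DE}·12 = 964.8 + 298.8, so R_E^{DE} = 105.3 kN and R_D = 240 − 105.3 = 134.7 kN.
Span EF, ΣM about F: R_E^{EF}·12 = 1296 + 298.8, so R_E^{EF} = 132.9 kN and R_F = 144 − 132.9 = 11.1 kN.
R_E = 105.3 + 132.9 = 238.2 kN.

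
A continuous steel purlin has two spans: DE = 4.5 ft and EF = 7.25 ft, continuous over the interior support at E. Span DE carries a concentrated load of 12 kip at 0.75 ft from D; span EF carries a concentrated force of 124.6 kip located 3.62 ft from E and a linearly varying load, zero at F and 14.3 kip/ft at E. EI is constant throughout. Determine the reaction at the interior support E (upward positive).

Take M_E as the redundant. Released structure: two simple spans DE and EF with a hinge at E.
Rotations at E on the released spans (each span's end-slope, ×1/EI):
  span DE: point load 12 at a = 0.75: Pab(L + a)/(6LEI) = 6.562/EI
  span EF: point load 124.6 at a = 3.62: Pab(L + b)/(6LEI) = 409.5/EI
  span EF: triangular load, peak 14.3: w₀L³/(45EI) = 121.1/EI
  relative rotation θ_0 = (6.562 + 530.6)/EI = 537.2/EI
A unit hogging moment at E produces rotation L₁/(3EI) + L₂/(3EI) = 3.917/EI.
Slope continuity at E: θ_0 = M_E·3.917/EI, so M_E = 537.2/3.917 = 137.2 kip·ft (hogging).
Span DE, ΣM about D with M_E applied at E: R_E^{DE}·4.5 = 9 + 137.2, so R_E^{DE} = 32.48 kip and R_D = 12 − 32.48 = -20.48 kip.
Span EF, ΣM about F: R_E^{EF}·7.25 = 702.8 + 137.2, so R_E^{EF} = 115.9 kip and R_F = 176.4 − 115.9 = 60.58 kip.
R_E = 32.48 + 115.9 = 148.3 kip.

R_E = 148.3 kip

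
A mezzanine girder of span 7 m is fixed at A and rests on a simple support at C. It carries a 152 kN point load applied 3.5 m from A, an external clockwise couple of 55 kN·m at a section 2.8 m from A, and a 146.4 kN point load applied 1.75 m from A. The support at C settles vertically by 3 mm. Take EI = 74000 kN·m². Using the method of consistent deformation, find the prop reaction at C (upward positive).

R_C = 65.68 kN

Release the roller at C. Primary structure: cantilever fixed at A.
Downward deflection at the released point C due to the loads:
  point load 152 at a = 3.5: Pa²(3L − a)/(6EI) = 5431/EI
  clockwise couple 55 at a = 2.8: M₀a(2L − a)/(2EI) = 862.4/EI
  point load 146.4 at a = 1.75: Pa²(3L − a)/(6EI) = 1438/EI
  δ_0 = 7732/EI
Flexibility coefficient — unit upward force at C: δ_{CC} = L³/(3EI) = 114.3/EI.
With EI = 74000 kN·m²: δ_0 = 0.10448 m and δ_{CC} = 0.001545 m/kN.
Compatibility — the beam at C must follow the support down by 0.003 m: δ_0 − R_C·δ_{CC} = 0.003, so R_C = (0.10448 − 0.003)/0.001545 = 65.68 kN.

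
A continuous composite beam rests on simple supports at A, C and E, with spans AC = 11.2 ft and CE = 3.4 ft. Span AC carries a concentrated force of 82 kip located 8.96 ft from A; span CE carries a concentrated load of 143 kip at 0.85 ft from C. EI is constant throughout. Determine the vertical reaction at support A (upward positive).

Release continuity at C by inserting a hinge; the redundant is the internal moment M_C. The primary structure is two simply-supported spans AC and CE.
Rotations at C on the released spans (each span's end-slope, ×1/EI):
  span AC: point load 82 at a = 8.96: Pab(L + a)/(6LEI) = 493.7/EI
  span CE: point load 143 at a = 0.85: Pab(L + b)/(6LEI) = 90.4/EI
  relative rotation θ_0 = (493.7 + 90.4)/EI = 584.1/EI
A unit hogging moment at C produces rotation L₁/(3EI) + L₂/(3EI) = 4.867/EI.
Compatibility: M_C·(L₁+L₂)/(3EI) = θ_0, giving M_C = 120 kip·ft (hogging).
Span AC, ΣM about A with M_C applied at C: R_C^{AC}·11.2 = 734.7 + 120, so R_C^{AC} = 76.32 kip and R_A = 82 − 76.32 = 5.683 kip.

R_A = 5.683 kip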